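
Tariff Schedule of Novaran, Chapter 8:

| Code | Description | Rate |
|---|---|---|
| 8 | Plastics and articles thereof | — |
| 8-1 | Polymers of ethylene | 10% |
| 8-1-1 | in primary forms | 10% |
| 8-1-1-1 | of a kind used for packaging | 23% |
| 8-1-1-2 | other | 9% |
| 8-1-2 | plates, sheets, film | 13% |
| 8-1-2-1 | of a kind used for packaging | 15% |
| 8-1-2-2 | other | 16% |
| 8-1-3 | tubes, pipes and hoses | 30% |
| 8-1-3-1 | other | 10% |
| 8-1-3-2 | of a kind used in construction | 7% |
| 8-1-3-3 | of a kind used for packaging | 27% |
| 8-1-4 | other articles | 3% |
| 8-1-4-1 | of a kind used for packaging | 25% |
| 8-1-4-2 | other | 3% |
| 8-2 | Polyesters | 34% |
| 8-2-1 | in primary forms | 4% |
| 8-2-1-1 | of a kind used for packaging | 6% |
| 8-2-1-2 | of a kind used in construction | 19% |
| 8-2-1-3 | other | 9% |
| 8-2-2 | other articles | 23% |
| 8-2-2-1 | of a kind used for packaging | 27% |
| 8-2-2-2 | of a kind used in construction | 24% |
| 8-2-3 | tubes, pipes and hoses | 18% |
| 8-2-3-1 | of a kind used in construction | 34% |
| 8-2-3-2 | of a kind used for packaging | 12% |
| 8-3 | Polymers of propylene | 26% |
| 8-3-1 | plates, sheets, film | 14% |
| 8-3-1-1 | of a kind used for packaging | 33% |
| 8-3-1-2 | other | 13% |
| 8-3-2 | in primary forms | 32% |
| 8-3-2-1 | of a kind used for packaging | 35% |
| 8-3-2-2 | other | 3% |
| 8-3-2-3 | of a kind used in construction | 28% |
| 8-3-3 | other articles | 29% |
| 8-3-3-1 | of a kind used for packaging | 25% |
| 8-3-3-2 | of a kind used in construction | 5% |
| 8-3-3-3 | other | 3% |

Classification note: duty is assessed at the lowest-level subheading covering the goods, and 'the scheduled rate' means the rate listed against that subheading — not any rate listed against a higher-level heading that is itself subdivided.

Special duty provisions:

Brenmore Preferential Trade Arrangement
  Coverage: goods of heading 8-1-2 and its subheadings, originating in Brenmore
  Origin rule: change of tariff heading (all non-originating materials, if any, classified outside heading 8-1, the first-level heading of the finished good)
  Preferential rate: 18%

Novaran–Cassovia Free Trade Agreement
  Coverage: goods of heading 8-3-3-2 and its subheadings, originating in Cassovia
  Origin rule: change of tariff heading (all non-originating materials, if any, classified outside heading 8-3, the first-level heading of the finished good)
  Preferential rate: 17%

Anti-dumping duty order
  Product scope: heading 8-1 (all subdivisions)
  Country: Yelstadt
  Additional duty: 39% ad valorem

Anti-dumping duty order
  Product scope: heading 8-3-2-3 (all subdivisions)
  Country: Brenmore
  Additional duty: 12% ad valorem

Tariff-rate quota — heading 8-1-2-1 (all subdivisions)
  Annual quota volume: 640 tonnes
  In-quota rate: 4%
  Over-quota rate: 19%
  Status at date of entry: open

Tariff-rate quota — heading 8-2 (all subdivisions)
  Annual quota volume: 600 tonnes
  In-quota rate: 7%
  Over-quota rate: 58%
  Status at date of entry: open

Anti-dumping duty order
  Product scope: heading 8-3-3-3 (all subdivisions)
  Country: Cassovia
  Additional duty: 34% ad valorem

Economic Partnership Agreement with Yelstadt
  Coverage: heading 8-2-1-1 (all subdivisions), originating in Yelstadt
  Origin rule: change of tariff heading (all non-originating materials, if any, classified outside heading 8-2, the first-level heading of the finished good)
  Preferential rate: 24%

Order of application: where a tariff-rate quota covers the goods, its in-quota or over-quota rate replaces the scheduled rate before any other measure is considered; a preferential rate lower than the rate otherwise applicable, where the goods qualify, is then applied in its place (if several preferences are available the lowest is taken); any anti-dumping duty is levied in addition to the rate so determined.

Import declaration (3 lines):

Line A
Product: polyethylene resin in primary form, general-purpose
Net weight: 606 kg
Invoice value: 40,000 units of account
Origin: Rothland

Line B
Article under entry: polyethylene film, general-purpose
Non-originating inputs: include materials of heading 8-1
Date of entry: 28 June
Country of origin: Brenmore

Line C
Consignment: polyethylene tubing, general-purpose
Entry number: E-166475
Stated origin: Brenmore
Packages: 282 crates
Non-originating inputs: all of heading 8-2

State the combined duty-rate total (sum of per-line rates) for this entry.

35%

Line A: polyethylene → 8-1; resin in primary form → 8-1-1; general-purpose → 8-1-1-2. Scheduled 9%. No special measure applies. → 9%.
Line B: polyethylene → 8-1; film → 8-1-2; general-purpose → 8-1-2-2. Scheduled 16%. Brenmore agreement on 8-1-2: CTH not met. → 16%.
Line C: polyethylene → 8-1; tubing → 8-1-3; general-purpose → 8-1-3-1. Scheduled 10%. Brenmore agreement on 8-1-2: 8-1-3-1 not covered. → 10%.
Sum: 9% + 16% + 10% = 35%.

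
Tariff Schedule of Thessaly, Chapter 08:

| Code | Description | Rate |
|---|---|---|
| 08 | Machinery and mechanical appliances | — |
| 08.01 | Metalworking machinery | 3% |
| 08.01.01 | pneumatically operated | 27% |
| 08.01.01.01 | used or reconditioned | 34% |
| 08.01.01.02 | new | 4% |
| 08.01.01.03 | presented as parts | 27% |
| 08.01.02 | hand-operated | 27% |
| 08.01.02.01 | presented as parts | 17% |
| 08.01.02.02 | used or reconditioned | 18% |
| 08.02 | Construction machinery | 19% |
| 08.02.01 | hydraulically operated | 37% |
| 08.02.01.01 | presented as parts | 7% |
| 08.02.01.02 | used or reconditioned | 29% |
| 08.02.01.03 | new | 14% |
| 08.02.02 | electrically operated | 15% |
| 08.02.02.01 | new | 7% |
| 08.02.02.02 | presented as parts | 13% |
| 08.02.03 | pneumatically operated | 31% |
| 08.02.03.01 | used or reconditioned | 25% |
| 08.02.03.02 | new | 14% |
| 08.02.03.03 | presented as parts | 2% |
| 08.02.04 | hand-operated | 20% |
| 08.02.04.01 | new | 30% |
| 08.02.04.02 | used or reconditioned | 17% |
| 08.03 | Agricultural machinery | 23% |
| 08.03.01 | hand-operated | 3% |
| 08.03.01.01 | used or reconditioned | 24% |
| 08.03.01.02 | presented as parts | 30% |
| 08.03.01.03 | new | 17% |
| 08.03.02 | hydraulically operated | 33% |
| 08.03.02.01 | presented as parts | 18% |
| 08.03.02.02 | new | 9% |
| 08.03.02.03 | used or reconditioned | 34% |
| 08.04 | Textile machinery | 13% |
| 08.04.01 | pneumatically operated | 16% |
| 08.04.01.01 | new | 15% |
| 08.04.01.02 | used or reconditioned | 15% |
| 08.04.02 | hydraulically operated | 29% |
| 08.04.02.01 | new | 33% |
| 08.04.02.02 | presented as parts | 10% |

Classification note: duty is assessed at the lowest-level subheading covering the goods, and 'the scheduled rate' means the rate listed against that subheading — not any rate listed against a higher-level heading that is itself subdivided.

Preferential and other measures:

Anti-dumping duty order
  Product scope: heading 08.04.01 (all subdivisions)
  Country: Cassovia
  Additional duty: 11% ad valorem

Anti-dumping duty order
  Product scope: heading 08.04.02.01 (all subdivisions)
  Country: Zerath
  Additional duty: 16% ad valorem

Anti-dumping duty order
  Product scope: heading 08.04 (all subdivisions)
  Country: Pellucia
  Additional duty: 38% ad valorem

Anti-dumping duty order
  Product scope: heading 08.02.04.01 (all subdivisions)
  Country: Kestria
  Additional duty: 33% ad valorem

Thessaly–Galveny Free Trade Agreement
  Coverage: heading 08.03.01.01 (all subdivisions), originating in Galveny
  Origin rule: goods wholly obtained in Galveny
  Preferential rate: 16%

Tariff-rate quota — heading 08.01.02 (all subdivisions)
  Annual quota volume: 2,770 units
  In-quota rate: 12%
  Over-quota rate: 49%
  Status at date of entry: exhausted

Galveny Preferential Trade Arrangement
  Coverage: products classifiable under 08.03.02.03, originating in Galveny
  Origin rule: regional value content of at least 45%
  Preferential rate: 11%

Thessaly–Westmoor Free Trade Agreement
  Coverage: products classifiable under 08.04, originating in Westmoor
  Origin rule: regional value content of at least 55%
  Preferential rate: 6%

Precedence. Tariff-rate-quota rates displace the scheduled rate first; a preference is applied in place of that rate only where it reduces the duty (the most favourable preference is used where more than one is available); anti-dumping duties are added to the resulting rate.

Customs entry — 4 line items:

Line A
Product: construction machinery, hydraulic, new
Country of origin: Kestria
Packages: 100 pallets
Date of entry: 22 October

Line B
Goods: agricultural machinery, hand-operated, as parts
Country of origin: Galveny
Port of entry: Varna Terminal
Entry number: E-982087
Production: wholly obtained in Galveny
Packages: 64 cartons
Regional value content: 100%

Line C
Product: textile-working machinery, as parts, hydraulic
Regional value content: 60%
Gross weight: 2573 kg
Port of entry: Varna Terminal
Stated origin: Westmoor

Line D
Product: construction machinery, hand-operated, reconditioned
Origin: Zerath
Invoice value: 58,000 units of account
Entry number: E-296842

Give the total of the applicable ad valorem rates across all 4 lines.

Line A: construction → 08.02; hydraulic → 08.02.01; new → 08.02.01.03. Scheduled 14%. No special measure applies. → 14%.
Line B: agricultural → 08.03; hand-operated → 08.03.01; as parts → 08.03.01.02. Scheduled 30%. Galveny agreement on 08.03.01.01: 08.03.01.02 not covered; Galveny agreement on 08.03.02.03: 08.03.01.02 not covered. → 30%.
Line C: textile-working → 08.04; hydraulic → 08.04.02; as parts → 08.04.02.02. Scheduled 10%. Westmoor agreement on 08.04: RVC ≥ 55% → 6% available; preferential 6%. → 6%.
Line D: construction → 08.02; hand-operated → 08.02.04; reconditioned → 08.02.04.02. Scheduled 17%. No special measure applies. → 17%.
Sum: 14% + 30% + 6% + 17% = 67%.

67%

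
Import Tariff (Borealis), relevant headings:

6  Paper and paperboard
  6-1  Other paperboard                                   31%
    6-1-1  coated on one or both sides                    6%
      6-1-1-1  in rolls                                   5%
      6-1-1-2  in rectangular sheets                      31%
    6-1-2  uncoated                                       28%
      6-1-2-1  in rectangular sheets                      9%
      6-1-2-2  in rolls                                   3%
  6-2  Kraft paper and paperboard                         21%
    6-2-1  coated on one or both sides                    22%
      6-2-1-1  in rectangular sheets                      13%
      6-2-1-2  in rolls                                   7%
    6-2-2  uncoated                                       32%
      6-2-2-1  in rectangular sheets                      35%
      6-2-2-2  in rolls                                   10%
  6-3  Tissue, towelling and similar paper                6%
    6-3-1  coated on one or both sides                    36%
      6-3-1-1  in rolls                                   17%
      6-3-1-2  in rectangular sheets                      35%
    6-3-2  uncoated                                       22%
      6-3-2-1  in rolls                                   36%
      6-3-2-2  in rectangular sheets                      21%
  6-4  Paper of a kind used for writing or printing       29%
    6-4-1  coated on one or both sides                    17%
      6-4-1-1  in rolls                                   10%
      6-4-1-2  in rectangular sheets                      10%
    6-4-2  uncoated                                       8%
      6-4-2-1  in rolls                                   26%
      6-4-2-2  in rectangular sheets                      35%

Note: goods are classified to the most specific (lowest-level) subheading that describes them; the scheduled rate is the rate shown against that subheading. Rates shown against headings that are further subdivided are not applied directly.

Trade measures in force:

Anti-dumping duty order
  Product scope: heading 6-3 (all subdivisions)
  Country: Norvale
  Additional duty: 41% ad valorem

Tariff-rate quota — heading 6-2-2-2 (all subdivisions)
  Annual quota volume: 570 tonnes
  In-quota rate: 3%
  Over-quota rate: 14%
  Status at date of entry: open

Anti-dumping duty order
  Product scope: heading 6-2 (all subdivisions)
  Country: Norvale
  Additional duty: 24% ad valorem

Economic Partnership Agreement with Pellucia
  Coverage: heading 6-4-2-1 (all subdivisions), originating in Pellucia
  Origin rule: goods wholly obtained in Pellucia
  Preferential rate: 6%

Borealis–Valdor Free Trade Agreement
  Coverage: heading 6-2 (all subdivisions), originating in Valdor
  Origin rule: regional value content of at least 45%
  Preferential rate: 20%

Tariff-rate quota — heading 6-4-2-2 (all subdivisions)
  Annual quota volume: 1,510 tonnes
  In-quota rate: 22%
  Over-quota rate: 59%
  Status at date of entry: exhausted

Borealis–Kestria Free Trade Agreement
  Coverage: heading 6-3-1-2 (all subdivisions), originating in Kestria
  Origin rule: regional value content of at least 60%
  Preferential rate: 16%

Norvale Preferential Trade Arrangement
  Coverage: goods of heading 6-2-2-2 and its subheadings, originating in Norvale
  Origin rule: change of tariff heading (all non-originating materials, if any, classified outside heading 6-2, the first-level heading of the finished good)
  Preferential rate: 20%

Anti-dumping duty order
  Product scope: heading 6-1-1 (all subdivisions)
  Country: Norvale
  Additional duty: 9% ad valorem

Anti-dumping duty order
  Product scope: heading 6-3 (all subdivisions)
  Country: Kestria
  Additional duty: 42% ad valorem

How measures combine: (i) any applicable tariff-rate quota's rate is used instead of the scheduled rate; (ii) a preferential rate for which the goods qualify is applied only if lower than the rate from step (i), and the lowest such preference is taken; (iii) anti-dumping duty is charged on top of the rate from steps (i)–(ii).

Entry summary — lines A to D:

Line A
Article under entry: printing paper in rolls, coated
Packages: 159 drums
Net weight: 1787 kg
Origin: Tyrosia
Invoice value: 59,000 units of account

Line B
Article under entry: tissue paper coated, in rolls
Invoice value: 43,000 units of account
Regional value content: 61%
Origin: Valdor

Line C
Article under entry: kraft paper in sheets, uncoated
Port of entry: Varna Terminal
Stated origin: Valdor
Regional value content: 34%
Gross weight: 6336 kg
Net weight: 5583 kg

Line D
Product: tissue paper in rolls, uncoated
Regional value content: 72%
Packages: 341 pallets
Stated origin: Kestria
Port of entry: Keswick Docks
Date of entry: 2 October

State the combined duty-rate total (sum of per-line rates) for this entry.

140%

Line A: printing paper → 6-4; coated → 6-4-1; in rolls → 6-4-1-1. Scheduled 10%. No special measure applies. → 10%.
Line B: tissue paper → 6-3; coated → 6-3-1; in rolls → 6-3-1-1. Scheduled 17%. Valdor agreement on 6-2: 6-3-1-1 not covered. → 17%.
Line C: kraft paper → 6-2; uncoated → 6-2-2; in sheets → 6-2-2-1. Scheduled 35%. Valdor agreement on 6-2: RVC < 45%. → 35%.
Line D: tissue paper → 6-3; uncoated → 6-3-2; in rolls → 6-3-2-1. Scheduled 36%. Kestria agreement on 6-3-1-2: 6-3-2-1 not covered; anti-dumping (Kestria, 6-3): +42%; total 36% + 42% = 78%. → 78%.
Sum: 10% + 17% + 35% + 78% = 140%.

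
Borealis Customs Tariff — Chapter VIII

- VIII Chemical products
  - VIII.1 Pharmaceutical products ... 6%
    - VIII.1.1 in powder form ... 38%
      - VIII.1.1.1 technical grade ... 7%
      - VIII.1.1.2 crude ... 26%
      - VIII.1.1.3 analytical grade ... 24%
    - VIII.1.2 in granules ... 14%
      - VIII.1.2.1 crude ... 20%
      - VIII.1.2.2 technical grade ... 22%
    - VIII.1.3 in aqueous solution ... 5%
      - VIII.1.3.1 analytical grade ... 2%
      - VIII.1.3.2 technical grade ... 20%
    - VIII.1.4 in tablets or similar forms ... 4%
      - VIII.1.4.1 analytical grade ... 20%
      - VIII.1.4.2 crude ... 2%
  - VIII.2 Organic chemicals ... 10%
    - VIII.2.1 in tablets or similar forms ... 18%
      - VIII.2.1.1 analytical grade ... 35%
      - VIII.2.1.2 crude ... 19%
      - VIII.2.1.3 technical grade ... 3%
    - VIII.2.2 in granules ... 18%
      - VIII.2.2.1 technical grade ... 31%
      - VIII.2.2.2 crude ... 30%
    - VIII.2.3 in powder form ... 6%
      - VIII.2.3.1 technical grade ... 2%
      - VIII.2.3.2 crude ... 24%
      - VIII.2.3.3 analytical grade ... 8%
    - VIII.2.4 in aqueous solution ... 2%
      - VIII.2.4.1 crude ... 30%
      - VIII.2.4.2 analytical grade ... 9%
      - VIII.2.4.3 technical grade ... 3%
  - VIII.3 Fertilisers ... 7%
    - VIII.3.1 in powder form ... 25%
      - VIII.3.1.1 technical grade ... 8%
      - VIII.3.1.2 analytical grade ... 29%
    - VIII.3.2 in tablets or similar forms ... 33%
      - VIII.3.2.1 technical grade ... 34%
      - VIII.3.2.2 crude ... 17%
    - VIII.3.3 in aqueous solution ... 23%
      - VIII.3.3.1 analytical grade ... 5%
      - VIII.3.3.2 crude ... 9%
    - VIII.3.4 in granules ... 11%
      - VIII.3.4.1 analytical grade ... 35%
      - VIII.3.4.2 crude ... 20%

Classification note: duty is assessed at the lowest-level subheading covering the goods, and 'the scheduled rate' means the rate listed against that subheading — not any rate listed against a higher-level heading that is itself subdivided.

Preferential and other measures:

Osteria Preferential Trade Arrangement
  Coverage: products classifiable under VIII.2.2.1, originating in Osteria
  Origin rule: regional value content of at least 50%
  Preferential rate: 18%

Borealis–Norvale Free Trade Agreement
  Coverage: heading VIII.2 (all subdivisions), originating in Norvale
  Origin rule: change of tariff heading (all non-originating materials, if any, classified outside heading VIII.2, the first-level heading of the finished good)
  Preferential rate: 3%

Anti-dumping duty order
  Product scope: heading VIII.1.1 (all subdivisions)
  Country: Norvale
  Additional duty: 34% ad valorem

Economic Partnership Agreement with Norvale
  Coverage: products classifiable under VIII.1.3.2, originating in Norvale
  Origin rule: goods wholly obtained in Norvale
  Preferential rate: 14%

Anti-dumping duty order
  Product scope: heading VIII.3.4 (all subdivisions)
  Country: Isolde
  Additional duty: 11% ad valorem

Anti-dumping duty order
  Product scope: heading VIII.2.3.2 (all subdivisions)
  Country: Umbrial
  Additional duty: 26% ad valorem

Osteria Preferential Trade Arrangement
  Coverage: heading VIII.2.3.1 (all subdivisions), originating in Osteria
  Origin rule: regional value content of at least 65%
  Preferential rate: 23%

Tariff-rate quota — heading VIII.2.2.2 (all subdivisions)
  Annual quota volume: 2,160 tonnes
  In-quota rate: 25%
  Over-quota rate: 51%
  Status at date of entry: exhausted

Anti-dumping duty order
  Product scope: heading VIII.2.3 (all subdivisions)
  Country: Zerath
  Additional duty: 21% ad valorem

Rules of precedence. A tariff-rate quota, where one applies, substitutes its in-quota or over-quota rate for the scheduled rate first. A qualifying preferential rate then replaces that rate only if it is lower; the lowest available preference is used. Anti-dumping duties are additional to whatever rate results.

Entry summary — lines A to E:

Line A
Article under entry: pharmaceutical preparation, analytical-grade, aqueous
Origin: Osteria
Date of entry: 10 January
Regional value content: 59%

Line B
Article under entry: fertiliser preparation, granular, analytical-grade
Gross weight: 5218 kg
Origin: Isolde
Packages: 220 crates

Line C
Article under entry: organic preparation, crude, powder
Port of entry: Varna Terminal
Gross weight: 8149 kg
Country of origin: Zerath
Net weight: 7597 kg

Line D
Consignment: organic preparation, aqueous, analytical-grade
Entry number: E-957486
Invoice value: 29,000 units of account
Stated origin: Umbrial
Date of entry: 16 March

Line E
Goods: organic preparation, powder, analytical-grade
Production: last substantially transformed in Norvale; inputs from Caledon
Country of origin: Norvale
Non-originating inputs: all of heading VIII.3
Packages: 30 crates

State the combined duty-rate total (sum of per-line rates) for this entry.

Line A: pharmaceutical → VIII.1; aqueous → VIII.1.3; analytical-grade → VIII.1.3.1. Scheduled 2%. Osteria agreement on VIII.2.2.1: VIII.1.3.1 not covered; Osteria agreement on VIII.2.3.1: VIII.1.3.1 not covered. → 2%.
Line B: fertiliser → VIII.3; granular → VIII.3.4; analytical-grade → VIII.3.4.1. Scheduled 35%. anti-dumping (Isolde, VIII.3.4): +11%; total 35% + 11% = 46%. → 46%.
Line C: organic → VIII.2; powder → VIII.2.3; crude → VIII.2.3.2. Scheduled 24%. anti-dumping (Zerath, VIII.2.3): +21%; total 24% + 21% = 45%. → 45%.
Line D: organic → VIII.2; aqueous → VIII.2.4; analytical-grade → VIII.2.4.2. Scheduled 9%. No special measure applies. → 9%.
Line E: organic → VIII.2; powder → VIII.2.3; analytical-grade → VIII.2.3.3. Scheduled 8%. Norvale agreement on VIII.2: CTH met → 3% available; Norvale agreement on VIII.1.3.2: VIII.2.3.3 not covered; preferential 3%. → 3%.
Sum: 2% + 46% + 45% + 9% + 3% = 105%.

105%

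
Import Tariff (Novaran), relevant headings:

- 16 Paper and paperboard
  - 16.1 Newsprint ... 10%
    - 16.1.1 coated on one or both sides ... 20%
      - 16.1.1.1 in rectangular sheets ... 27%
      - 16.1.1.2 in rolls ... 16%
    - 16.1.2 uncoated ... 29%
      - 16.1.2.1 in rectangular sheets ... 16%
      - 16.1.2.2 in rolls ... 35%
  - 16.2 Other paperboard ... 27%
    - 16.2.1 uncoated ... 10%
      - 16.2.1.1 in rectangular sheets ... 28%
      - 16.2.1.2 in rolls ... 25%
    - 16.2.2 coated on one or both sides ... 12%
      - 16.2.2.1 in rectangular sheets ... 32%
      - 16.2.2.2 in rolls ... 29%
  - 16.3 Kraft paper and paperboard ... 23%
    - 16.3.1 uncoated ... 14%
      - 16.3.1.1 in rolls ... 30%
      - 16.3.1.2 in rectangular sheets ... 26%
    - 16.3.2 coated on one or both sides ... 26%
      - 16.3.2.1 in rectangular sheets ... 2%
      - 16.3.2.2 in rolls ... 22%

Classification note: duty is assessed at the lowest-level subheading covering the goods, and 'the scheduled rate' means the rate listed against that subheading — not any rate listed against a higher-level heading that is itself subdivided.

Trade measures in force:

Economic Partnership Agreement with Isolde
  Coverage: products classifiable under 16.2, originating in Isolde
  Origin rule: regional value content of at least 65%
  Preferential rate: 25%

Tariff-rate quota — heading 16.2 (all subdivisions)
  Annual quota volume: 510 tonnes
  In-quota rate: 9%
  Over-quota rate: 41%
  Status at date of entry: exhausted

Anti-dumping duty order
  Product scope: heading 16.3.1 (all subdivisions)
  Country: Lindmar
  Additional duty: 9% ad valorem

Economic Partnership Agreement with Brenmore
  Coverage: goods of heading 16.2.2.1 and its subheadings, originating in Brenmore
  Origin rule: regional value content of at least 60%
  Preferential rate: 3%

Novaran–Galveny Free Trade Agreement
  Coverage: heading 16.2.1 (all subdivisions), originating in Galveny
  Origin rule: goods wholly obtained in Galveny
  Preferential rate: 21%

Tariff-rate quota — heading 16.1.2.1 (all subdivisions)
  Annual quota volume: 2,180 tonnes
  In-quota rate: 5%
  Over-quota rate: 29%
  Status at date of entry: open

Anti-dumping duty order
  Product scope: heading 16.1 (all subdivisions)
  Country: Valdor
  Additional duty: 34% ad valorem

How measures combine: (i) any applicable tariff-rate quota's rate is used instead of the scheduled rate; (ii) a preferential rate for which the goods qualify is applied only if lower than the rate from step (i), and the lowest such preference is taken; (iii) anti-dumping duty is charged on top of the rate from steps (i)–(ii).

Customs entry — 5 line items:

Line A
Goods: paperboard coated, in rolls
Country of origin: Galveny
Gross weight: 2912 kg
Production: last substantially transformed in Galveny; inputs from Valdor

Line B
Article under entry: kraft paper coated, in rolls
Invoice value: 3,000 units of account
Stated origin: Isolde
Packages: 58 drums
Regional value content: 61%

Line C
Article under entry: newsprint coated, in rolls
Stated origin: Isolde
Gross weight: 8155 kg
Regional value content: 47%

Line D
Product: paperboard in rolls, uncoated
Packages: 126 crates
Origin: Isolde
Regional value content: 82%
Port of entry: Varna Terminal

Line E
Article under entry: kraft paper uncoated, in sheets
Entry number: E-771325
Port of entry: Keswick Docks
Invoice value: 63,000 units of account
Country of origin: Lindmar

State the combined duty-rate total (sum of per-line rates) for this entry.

139%

Line A: paperboard → 16.2; coated → 16.2.2; in rolls → 16.2.2.2. Scheduled 29%. quota on 16.2 exhausted → over-quota 41%; Galveny agreement on 16.2.1: 16.2.2.2 not covered. → 41%.
Line B: kraft paper → 16.3; coated → 16.3.2; in rolls → 16.3.2.2. Scheduled 22%. Isolde agreement on 16.2: 16.3.2.2 not covered. → 22%.
Line C: newsprint → 16.1; coated → 16.1.1; in rolls → 16.1.1.2. Scheduled 16%. Isolde agreement on 16.2: 16.1.1.2 not covered. → 16%.
Line D: paperboard → 16.2; uncoated → 16.2.1; in rolls → 16.2.1.2. Scheduled 25%. quota on 16.2 exhausted → over-quota 41%; Isolde agreement on 16.2: RVC ≥ 65% → 25% available; preferential 25%. → 25%.
Line E: kraft paper → 16.3; uncoated → 16.3.1; in sheets → 16.3.1.2. Scheduled 26%. anti-dumping (Lindmar, 16.3.1): +9%; total 26% + 9% = 35%. → 35%.
Sum: 41% + 22% + 16% + 25% + 35% = 139%.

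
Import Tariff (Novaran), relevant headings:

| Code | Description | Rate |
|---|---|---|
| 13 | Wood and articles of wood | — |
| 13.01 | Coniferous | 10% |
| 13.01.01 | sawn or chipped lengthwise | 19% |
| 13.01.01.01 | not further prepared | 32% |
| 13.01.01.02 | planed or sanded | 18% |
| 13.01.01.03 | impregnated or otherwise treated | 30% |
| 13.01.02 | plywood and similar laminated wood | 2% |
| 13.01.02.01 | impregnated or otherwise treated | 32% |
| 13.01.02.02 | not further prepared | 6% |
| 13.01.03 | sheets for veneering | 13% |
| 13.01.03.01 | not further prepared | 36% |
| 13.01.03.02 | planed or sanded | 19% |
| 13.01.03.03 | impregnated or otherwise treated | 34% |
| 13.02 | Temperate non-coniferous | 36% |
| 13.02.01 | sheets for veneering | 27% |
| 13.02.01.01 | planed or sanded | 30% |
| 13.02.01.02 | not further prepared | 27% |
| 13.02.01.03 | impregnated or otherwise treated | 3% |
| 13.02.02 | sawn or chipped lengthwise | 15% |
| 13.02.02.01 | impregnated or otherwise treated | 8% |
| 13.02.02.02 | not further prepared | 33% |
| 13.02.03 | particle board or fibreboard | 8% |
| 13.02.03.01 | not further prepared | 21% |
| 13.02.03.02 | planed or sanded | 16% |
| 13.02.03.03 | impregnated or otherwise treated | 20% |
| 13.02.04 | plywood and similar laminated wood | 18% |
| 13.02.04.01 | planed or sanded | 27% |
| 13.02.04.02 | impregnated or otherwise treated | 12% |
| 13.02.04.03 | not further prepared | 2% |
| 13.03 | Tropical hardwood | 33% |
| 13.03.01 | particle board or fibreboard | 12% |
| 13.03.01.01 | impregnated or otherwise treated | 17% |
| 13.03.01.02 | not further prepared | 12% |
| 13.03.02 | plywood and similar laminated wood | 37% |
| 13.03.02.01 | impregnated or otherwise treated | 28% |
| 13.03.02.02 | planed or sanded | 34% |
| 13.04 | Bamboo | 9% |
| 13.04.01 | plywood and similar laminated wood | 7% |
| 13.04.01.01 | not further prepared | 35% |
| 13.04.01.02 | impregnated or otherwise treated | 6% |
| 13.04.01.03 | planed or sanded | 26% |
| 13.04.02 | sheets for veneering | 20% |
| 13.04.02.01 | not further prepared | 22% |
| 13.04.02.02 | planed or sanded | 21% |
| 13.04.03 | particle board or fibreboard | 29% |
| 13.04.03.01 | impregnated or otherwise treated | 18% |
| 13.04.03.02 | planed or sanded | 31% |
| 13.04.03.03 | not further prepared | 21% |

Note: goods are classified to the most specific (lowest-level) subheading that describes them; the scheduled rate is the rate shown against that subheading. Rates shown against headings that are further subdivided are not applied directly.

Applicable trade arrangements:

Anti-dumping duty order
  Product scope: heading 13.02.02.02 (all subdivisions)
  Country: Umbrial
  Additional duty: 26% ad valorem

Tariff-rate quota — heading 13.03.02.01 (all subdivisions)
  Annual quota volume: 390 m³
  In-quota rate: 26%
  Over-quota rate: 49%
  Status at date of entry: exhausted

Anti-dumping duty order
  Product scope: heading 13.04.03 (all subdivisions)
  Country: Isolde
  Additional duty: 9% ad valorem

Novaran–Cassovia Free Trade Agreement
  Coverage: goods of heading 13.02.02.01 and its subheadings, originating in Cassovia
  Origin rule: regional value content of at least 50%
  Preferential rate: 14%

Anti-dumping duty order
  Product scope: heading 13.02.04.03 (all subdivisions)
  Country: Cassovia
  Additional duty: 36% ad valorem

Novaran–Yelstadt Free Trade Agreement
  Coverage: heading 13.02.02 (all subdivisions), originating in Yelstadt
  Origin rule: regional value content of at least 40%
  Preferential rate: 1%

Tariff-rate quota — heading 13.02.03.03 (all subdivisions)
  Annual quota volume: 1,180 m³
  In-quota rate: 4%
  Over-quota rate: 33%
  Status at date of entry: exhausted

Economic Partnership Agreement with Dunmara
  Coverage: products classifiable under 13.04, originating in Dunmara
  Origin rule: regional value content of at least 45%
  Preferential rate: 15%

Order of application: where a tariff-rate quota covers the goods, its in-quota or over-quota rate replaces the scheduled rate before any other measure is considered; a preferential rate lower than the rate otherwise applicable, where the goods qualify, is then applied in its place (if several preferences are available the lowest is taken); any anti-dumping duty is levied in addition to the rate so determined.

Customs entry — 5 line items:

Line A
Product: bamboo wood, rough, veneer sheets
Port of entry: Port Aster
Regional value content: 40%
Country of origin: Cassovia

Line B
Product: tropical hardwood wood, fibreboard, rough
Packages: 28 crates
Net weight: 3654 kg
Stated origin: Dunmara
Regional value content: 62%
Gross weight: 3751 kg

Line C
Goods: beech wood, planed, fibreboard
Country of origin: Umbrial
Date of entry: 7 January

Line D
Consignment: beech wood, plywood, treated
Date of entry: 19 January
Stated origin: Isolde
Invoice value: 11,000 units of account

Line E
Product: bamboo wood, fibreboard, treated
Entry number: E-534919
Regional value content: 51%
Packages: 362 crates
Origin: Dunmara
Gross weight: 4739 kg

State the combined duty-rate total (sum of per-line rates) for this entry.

77%

Line A: bamboo → 13.04; veneer sheets → 13.04.02; rough → 13.04.02.01. Scheduled 22%. Cassovia agreement on 13.02.02.01: 13.04.02.01 not covered. → 22%.
Line B: tropical hardwood → 13.03; fibreboard → 13.03.01; rough → 13.03.01.02. Scheduled 12%. Dunmara agreement on 13.04: 13.03.01.02 not covered. → 12%.
Line C: beech → 13.02; fibreboard → 13.02.03; planed → 13.02.03.02. Scheduled 16%. No special measure applies. → 16%.
Line D: beech → 13.02; plywood → 13.02.04; treated → 13.02.04.02. Scheduled 12%. No special measure applies. → 12%.
Line E: bamboo → 13.04; fibreboard → 13.04.03; treated → 13.04.03.01. Scheduled 18%. Dunmara agreement on 13.04: RVC ≥ 45% → 15% available; preferential 15%. → 15%.
Sum: 22% + 12% + 16% + 12% + 15% = 77%.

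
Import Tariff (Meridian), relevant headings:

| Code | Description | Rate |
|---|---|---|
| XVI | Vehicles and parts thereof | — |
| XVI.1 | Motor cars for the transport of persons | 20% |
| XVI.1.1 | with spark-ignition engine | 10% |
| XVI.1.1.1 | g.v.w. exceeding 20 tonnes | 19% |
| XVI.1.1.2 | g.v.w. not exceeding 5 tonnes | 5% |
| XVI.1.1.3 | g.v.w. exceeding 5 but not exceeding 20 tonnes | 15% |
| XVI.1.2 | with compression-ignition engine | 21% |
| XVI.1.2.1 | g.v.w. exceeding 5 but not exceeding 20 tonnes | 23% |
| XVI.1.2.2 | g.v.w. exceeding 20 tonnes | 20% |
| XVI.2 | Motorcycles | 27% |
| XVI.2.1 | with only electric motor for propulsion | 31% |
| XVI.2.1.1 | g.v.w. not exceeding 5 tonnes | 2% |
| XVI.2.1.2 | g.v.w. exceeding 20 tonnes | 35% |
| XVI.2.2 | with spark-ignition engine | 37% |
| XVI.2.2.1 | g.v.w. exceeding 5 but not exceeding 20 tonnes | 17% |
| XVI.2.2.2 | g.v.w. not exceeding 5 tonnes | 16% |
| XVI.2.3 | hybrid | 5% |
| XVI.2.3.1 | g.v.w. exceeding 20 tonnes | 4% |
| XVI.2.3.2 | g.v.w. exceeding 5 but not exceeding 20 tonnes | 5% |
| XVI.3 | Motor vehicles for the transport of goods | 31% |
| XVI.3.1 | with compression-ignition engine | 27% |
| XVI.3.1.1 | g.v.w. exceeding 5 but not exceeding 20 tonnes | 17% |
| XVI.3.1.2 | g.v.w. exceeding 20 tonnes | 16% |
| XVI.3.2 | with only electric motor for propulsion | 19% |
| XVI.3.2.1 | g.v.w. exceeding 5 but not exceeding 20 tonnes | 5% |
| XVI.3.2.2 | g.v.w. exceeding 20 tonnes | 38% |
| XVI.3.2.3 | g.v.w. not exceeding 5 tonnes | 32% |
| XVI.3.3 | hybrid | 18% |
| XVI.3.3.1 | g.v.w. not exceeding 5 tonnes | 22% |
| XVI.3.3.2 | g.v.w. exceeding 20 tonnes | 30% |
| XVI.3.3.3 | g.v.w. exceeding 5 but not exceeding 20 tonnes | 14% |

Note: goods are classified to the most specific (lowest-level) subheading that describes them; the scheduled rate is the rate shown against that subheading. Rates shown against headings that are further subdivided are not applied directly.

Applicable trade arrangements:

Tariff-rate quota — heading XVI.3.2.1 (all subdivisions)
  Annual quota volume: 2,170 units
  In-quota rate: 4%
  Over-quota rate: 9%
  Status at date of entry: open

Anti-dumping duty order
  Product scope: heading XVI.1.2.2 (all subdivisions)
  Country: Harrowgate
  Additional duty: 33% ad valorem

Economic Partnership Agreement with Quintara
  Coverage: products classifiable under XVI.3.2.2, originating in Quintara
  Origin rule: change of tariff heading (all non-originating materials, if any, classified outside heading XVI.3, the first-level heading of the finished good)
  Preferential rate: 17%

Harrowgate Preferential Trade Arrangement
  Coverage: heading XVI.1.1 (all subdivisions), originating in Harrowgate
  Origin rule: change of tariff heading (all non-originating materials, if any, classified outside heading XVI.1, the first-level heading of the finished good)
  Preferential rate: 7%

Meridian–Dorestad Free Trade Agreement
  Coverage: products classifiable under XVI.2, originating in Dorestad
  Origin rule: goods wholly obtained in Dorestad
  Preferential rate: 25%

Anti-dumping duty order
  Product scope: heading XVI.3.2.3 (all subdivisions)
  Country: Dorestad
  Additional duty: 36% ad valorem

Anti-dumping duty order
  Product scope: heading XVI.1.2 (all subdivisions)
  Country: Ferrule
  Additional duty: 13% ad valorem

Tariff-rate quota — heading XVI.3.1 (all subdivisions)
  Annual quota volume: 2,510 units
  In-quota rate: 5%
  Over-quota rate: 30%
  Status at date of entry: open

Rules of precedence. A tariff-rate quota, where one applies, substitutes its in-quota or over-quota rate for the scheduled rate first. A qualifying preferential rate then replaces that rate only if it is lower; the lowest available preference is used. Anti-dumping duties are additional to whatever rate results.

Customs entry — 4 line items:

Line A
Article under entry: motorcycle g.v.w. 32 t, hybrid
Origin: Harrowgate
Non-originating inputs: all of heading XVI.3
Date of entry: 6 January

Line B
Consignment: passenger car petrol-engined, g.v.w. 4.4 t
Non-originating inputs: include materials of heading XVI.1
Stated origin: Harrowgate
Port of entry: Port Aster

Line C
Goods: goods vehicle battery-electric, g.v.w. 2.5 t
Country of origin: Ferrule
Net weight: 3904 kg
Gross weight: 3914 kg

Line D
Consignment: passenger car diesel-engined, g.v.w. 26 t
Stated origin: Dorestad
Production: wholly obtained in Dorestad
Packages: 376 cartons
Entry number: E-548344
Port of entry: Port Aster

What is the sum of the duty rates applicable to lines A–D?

61%

Line A: motorcycle → XVI.2; hybrid → XVI.2.3; g.v.w. 32 t → XVI.2.3.1. Scheduled 4%. Harrowgate agreement on XVI.1.1: XVI.2.3.1 not covered. → 4%.
Line B: passenger car → XVI.1; petrol-engined → XVI.1.1; g.v.w. 4.4 t → XVI.1.1.2. Scheduled 5%. Harrowgate agreement on XVI.1.1: CTH not met. → 5%.
Line C: goods vehicle → XVI.3; battery-electric → XVI.3.2; g.v.w. 2.5 t → XVI.3.2.3. Scheduled 32%. No special measure applies. → 32%.
Line D: passenger car → XVI.1; diesel-engined → XVI.1.2; g.v.w. 26 t → XVI.1.2.2. Scheduled 20%. Dorestad agreement on XVI.2: XVI.1.2.2 not covered. → 20%.
Sum: 4% + 5% + 32% + 20% = 61%.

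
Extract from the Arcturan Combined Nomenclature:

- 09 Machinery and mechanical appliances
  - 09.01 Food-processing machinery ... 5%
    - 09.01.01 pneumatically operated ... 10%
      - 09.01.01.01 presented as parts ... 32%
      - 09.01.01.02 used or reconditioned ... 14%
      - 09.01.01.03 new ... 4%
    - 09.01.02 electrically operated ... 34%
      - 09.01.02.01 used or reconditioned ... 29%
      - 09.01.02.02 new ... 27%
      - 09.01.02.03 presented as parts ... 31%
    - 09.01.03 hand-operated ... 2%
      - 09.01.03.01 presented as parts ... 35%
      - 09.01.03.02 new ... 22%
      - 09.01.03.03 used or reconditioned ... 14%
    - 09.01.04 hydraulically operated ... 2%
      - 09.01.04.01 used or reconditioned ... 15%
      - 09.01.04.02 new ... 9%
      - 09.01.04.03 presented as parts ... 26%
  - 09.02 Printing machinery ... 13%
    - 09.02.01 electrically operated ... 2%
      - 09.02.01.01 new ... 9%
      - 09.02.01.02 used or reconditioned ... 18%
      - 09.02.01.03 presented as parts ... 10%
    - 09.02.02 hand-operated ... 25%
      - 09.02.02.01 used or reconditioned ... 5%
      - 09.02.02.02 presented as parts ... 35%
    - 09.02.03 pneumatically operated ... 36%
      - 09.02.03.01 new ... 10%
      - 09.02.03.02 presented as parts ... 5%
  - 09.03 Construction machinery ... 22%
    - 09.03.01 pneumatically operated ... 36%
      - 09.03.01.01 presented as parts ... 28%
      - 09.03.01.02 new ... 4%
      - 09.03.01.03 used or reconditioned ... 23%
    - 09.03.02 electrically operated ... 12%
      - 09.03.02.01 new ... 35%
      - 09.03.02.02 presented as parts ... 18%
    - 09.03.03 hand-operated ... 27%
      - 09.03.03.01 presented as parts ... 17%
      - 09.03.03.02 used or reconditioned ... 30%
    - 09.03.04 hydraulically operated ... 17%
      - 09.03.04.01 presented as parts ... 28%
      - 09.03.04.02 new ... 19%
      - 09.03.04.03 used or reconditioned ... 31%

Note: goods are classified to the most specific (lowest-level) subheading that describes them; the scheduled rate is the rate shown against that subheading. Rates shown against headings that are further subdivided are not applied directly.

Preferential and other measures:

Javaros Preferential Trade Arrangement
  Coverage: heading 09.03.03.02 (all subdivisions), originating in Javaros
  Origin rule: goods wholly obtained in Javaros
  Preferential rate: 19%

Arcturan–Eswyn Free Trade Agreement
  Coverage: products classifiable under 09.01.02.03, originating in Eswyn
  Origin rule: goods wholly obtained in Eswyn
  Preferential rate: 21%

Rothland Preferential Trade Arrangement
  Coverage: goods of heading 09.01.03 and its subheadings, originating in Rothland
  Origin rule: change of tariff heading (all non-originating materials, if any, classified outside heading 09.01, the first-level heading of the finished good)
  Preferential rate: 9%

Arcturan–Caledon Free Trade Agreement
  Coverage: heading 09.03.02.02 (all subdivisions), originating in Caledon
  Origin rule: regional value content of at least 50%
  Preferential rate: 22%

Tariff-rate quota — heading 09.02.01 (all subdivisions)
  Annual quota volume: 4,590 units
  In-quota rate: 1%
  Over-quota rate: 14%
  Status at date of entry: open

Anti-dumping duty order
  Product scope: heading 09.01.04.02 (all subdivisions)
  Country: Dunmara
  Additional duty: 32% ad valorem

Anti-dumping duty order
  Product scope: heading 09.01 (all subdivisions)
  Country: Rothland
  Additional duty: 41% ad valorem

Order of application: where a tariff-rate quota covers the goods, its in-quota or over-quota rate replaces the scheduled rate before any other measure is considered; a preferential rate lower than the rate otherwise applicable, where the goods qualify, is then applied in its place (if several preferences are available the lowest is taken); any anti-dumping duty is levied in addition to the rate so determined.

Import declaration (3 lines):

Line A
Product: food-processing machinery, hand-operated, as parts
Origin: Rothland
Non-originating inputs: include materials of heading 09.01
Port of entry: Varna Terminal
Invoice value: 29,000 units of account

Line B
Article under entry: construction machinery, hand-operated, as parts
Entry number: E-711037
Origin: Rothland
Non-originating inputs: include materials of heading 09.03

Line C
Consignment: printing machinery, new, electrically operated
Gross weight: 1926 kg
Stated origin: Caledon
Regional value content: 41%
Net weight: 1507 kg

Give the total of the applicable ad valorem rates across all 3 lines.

Line A: food-processing → 09.01; hand-operated → 09.01.03; as parts → 09.01.03.01. Scheduled 35%. Rothland agreement on 09.01.03: CTH not met; anti-dumping (Rothland, 09.01): +41%; total 35% + 41% = 76%. → 76%.
Line B: construction → 09.03; hand-operated → 09.03.03; as parts → 09.03.03.01. Scheduled 17%. Rothland agreement on 09.01.03: 09.03.03.01 not covered. → 17%.
Line C: printing → 09.02; electrically operated → 09.02.01; new → 09.02.01.01. Scheduled 9%. quota on 09.02.01 open → in-quota 1%; Caledon agreement on 09.03.02.02: 09.02.01.01 not covered. → 1%.
Sum: 76% + 17% + 1% = 94%.

94%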